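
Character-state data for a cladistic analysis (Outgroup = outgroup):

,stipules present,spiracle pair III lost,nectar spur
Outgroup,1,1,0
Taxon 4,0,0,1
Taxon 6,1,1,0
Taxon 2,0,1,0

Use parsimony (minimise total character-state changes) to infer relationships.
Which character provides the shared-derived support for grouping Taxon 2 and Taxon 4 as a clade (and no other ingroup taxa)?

Character polarity is set by the outgroup: the derived state is whichever differs from the outgroup's state, so for stipules present, spiracle pair III lost the derived state is '0', and for the remaining characters it is '1'.
stipules present (derived state '0') is shared by Taxon 2 and Taxon 4 — a synapomorphy uniting that clade.
spiracle pair III lost: derived state '0' in Taxon 4 only — an autapomorphy, so it tells us nothing about relationships among taxa.
nectar spur (derived state '1') is unique to Taxon 4 (autapomorphy; uninformative for grouping).
Most parsimonious ingroup topology: ((Taxon 4,Taxon 2),Taxon 6).
The clade {Taxon 2, Taxon 4} is supported by stipules present: its derived state '0' occurs in exactly those taxa and in no other taxon (including the outgroup).

stipules present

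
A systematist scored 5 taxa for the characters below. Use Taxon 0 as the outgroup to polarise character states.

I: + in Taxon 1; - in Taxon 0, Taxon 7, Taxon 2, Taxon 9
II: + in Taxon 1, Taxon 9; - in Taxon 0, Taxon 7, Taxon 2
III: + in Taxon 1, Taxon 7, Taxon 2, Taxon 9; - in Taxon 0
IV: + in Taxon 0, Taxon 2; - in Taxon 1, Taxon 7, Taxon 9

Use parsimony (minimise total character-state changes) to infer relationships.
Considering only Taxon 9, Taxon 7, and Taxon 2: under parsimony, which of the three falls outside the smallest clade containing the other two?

Taxon 2

Character polarity is set by the outgroup: the derived state is whichever differs from the outgroup's state, so for IV the derived state is '-', and for the remaining characters it is '+'.
I: derived state '+' in Taxon 1 only — an autapomorphy, so it tells us nothing about relationships among taxa.
II (derived state '+') is shared by Taxon 1 and Taxon 9 — a synapomorphy uniting that clade.
All ingroup taxa share the derived state '+' for III; it defines the ingroup but does not resolve relationships within it.
Only Taxon 1, Taxon 7, and Taxon 9 show the derived state '-' for IV, supporting them as a clade.
Most parsimonious ingroup topology: (((Taxon 1,Taxon 9),Taxon 7),Taxon 2).
Taxon 9 and Taxon 7 share a more recent common ancestor with each other than either does with Taxon 2, so Taxon 2 is the least closely related of the three.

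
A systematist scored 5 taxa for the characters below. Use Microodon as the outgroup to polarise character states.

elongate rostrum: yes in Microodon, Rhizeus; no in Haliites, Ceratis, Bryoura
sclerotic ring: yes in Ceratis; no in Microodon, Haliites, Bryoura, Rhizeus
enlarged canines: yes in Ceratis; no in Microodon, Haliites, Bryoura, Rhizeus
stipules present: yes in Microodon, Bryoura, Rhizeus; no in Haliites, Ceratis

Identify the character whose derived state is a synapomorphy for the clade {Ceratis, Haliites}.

stipules present

Character polarity is set by the outgroup: the derived state is whichever differs from the outgroup's state, so for elongate rostrum, stipules present the derived state is 'no', and for the remaining characters it is 'yes'.
Only Bryoura, Ceratis, and Haliites show the derived state 'no' for elongate rostrum, supporting them as a clade.
sclerotic ring (derived state 'yes') is unique to Ceratis (autapomorphy; uninformative for grouping).
enlarged canines (derived state 'yes') is unique to Ceratis (autapomorphy; uninformative for grouping).
stipules present: derived state 'no' in Ceratis and Haliites only — synapomorphy for {Ceratis, Haliites}.
Most parsimonious ingroup topology: ((Bryoura,(Ceratis,Haliites)),Rhizeus).
The clade {Ceratis, Haliites} is supported by stipules present: its derived state 'no' occurs in exactly those taxa and in no other taxon (including the outgroup).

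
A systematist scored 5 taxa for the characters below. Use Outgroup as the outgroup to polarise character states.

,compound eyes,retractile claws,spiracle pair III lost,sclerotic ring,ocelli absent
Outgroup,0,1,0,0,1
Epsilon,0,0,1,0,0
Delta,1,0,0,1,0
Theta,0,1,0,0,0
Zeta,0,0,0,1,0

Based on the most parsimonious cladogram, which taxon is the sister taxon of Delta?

Zeta

Character polarity is set by the outgroup: the derived state is whichever differs from the outgroup's state, so for retractile claws, ocelli absent the derived state is '0', and for the remaining characters it is '1'.
compound eyes: derived state '1' in Delta only — an autapomorphy, so it tells us nothing about relationships among taxa.
retractile claws: derived state '0' in Delta, Epsilon, and Zeta only — synapomorphy for {Delta, Epsilon, Zeta}.
spiracle pair III lost: derived state '1' in Epsilon only — an autapomorphy, so it tells us nothing about relationships among taxa.
sclerotic ring (derived state '1') is shared by Delta and Zeta — a synapomorphy uniting that clade.
ocelli absent (derived state '0') is shared by all ingroup taxa — unites the whole ingroup.
Most parsimonious ingroup topology: ((Epsilon,(Delta,Zeta)),Theta).
Delta and Zeta form a cherry on this tree, so they are sister taxa.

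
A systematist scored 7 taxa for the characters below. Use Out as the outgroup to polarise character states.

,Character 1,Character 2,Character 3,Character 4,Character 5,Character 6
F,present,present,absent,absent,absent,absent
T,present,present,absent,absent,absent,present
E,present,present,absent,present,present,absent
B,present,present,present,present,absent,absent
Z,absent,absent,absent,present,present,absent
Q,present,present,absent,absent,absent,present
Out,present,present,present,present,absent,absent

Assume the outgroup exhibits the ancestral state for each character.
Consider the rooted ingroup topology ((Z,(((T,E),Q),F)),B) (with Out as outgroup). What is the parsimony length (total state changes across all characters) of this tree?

Map each character onto ((Z,(((T,E),Q),F)),B) (rooted by Out) and count the minimum state changes it requires (Fitch parsimony):
Character 1: 1; Character 2: 1; Character 3: 1; Character 4: 2; Character 5: 2; Character 6: 2.
Total tree length = 9.

9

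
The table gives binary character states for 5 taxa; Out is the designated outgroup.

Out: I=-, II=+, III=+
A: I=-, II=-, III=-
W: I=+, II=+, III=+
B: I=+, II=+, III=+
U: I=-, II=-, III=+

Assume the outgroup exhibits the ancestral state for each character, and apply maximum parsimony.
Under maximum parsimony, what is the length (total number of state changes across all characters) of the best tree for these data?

3

Character polarity is set by the outgroup: the derived state is whichever differs from the outgroup's state, so for II, III the derived state is '-', and for the remaining characters it is '+'.
Only B and W show the derived state '+' for I, supporting them as a clade.
II (derived state '-') is shared by A and U — a synapomorphy uniting that clade.
III: derived state '-' in A only — an autapomorphy, so it tells us nothing about relationships among taxa.
Most parsimonious ingroup topology: ((A,U),(W,B)).
Changes per character on this tree: I: 1; II: 1; III: 1.
Total = 3.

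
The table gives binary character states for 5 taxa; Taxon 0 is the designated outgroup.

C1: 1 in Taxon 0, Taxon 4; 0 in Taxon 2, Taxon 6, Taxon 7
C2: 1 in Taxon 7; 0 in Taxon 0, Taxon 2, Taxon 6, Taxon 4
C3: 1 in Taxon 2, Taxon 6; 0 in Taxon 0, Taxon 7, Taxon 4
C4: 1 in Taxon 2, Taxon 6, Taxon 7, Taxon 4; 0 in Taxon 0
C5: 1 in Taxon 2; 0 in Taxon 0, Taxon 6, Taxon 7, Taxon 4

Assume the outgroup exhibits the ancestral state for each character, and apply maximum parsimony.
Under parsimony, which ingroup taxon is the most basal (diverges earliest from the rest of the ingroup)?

Character polarity is set by the outgroup: the derived state is whichever differs from the outgroup's state, so for C1 the derived state is '0', and for the remaining characters it is '1'.
C1 (derived state '0') is shared by Taxon 2, Taxon 6, and Taxon 7 — a synapomorphy uniting that clade.
C2: derived state '1' in Taxon 7 only — an autapomorphy, so it tells us nothing about relationships among taxa.
C3 (derived state '1') is shared by Taxon 2 and Taxon 6 — a synapomorphy uniting that clade.
C4 (derived state '1') is shared by all ingroup taxa — unites the whole ingroup.
C5: derived state '1' in Taxon 2 only — an autapomorphy, so it tells us nothing about relationships among taxa.
Most parsimonious ingroup topology: (((Taxon 2,Taxon 6),Taxon 7),Taxon 4).
Taxon 4 is sister to the clade containing all other ingroup taxa, so it is the earliest-diverging (most basal) ingroup lineage.

Taxon 4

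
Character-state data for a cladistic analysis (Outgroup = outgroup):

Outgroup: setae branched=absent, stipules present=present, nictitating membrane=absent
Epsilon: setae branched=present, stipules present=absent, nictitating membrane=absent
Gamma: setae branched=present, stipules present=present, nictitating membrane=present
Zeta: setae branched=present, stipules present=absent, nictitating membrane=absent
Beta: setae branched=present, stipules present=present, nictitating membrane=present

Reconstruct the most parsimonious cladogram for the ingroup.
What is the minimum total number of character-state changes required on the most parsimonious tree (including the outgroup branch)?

Character polarity is set by the outgroup: the derived state is whichever differs from the outgroup's state, so for stipules present the derived state is 'absent', and for the remaining characters it is 'present'.
setae branched (derived state 'present') is shared by all ingroup taxa — unites the whole ingroup.
stipules present: derived state 'absent' in Epsilon and Zeta only — synapomorphy for {Epsilon, Zeta}.
nictitating membrane: derived state 'present' in Beta and Gamma only — synapomorphy for {Beta, Gamma}.
Most parsimonious ingroup topology: ((Epsilon,Zeta),(Gamma,Beta)).
Changes per character on this tree: setae branched: 1; stipules present: 1; nictitating membrane: 1.
Total = 3.

3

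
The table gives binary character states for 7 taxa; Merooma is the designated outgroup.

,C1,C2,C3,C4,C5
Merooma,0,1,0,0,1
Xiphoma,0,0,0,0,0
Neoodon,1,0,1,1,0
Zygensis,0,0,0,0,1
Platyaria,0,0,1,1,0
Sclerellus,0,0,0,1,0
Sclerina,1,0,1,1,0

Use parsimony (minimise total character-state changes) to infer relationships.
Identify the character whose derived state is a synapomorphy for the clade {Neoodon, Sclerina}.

Character polarity is set by the outgroup: the derived state is whichever differs from the outgroup's state, so for C2, C5 the derived state is '0', and for the remaining characters it is '1'.
Only Neoodon and Sclerina show the derived state '1' for C1, supporting them as a clade.
C2 (derived state '0') is shared by all ingroup taxa — unites the whole ingroup.
C3 (derived state '1') is shared by Neoodon, Platyaria, and Sclerina — a synapomorphy uniting that clade.
C4 (derived state '1') is shared by Neoodon, Platyaria, Sclerellus, and Sclerina — a synapomorphy uniting that clade.
C5: derived state '0' in Neoodon, Platyaria, Sclerellus, Sclerina, and Xiphoma only — synapomorphy for {Neoodon, Platyaria, Sclerellus, Sclerina, Xiphoma}.
Most parsimonious ingroup topology: ((Xiphoma,(((Neoodon,Sclerina),Platyaria),Sclerellus)),Zygensis).
The clade {Neoodon, Sclerina} is supported by C1: its derived state '1' occurs in exactly those taxa and in no other taxon (including the outgroup).

C1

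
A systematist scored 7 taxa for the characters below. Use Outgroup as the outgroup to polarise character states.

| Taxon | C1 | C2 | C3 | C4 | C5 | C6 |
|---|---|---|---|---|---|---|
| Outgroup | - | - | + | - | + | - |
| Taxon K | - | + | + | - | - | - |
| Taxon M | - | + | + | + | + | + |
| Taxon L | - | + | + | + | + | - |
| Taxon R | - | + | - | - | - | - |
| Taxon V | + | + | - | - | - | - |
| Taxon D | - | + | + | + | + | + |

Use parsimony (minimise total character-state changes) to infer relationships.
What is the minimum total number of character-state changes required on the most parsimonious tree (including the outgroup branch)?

Character polarity is set by the outgroup: the derived state is whichever differs from the outgroup's state, so for C3, C5 the derived state is '-', and for the remaining characters it is '+'.
C1 (derived state '+') is unique to Taxon V (autapomorphy; uninformative for grouping).
C2 (derived state '+') is shared by all ingroup taxa — unites the whole ingroup.
C3 (derived state '-') is shared by Taxon R and Taxon V — a synapomorphy uniting that clade.
Only Taxon D, Taxon L, and Taxon M show the derived state '+' for C4, supporting them as a clade.
C5 (derived state '-') is shared by Taxon K, Taxon R, and Taxon V — a synapomorphy uniting that clade.
Only Taxon D and Taxon M show the derived state '+' for C6, supporting them as a clade.
Most parsimonious ingroup topology: ((Taxon K,(Taxon R,Taxon V)),((Taxon M,Taxon D),Taxon L)).
Changes per character on this tree: C1: 1; C2: 1; C3: 1; C4: 1; C5: 1; C6: 1.
Total = 6.

6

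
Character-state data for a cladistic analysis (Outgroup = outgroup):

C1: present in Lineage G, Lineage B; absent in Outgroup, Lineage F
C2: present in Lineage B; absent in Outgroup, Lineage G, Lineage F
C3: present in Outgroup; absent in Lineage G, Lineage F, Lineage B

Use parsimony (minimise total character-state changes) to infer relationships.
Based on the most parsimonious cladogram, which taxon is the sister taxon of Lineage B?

Character polarity is set by the outgroup: the derived state is whichever differs from the outgroup's state, so for C3 the derived state is 'absent', and for the remaining characters it is 'present'.
Only Lineage B and Lineage G show the derived state 'present' for C1, supporting them as a clade.
C2 (derived state 'present') is unique to Lineage B (autapomorphy; uninformative for grouping).
C3 (derived state 'absent') is shared by all ingroup taxa — unites the whole ingroup.
Most parsimonious ingroup topology: ((Lineage G,Lineage B),Lineage F).
Lineage B and Lineage G form a cherry on this tree, so they are sister taxa.

Lineage G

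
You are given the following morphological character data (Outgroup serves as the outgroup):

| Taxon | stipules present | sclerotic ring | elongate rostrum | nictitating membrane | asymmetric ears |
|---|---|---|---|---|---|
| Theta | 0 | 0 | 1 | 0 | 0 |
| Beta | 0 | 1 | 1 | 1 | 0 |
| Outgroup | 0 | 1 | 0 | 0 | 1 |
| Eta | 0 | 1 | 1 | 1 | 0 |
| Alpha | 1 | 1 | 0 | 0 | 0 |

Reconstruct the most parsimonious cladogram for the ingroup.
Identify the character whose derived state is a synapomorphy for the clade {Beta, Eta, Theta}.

Character polarity is set by the outgroup: the derived state is whichever differs from the outgroup's state, so for sclerotic ring, asymmetric ears the derived state is '0', and for the remaining characters it is '1'.
stipules present (derived state '1') is unique to Alpha (autapomorphy; uninformative for grouping).
sclerotic ring: derived state '0' in Theta only — an autapomorphy, so it tells us nothing about relationships among taxa.
Only Beta, Eta, and Theta show the derived state '1' for elongate rostrum, supporting them as a clade.
nictitating membrane: derived state '1' in Beta and Eta only — synapomorphy for {Beta, Eta}.
All ingroup taxa share the derived state '0' for asymmetric ears; it defines the ingroup but does not resolve relationships within it.
Most parsimonious ingroup topology: (((Eta,Beta),Theta),Alpha).
The clade {Beta, Eta, Theta} is supported by elongate rostrum: its derived state '1' occurs in exactly those taxa and in no other taxon (including the outgroup).

elongate rostrum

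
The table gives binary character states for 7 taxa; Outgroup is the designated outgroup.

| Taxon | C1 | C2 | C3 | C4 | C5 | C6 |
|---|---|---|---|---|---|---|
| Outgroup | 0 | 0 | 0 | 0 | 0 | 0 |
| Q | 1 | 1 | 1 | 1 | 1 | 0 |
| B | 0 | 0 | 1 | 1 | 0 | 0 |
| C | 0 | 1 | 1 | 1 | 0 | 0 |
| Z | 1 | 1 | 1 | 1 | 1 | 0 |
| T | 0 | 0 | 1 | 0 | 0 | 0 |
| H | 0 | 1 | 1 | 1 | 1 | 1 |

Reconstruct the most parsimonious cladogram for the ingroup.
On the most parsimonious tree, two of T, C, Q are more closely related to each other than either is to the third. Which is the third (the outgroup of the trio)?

T

The outgroup has state '0' for every character, so '1' is the derived state throughout.
C1: derived state '1' in Q and Z only — synapomorphy for {Q, Z}.
C2: derived state '1' in C, H, Q, and Z only — synapomorphy for {C, H, Q, Z}.
C3 (derived state '1') is shared by all ingroup taxa — unites the whole ingroup.
Only B, C, H, Q, and Z show the derived state '1' for C4, supporting them as a clade.
C5 (derived state '1') is shared by H, Q, and Z — a synapomorphy uniting that clade.
C6 (derived state '1') is unique to H (autapomorphy; uninformative for grouping).
Most parsimonious ingroup topology: (((((Q,Z),H),C),B),T).
Q and C share a more recent common ancestor with each other than either does with T, so T is the least closely related of the three.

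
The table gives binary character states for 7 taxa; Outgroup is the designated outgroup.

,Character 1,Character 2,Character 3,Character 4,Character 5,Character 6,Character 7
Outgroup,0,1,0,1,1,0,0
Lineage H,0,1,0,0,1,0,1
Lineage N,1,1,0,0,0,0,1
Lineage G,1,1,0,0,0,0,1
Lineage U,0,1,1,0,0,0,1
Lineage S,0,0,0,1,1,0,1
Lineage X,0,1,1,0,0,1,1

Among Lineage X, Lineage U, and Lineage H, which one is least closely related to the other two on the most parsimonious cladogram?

Character polarity is set by the outgroup: the derived state is whichever differs from the outgroup's state, so for Character 2, Character 4, Character 5 the derived state is '0', and for the remaining characters it is '1'.
Character 1 (derived state '1') is shared by Lineage G and Lineage N — a synapomorphy uniting that clade.
Character 2: derived state '0' in Lineage S only — an autapomorphy, so it tells us nothing about relationships among taxa.
Character 3 (derived state '1') is shared by Lineage U and Lineage X — a synapomorphy uniting that clade.
Character 4 (derived state '0') is shared by Lineage G, Lineage H, Lineage N, Lineage U, and Lineage X — a synapomorphy uniting that clade.
Character 5 (derived state '0') is shared by Lineage G, Lineage N, Lineage U, and Lineage X — a synapomorphy uniting that clade.
Character 6: derived state '1' in Lineage X only — an autapomorphy, so it tells us nothing about relationships among taxa.
All ingroup taxa share the derived state '1' for Character 7; it defines the ingroup but does not resolve relationships within it.
Most parsimonious ingroup topology: ((Lineage H,((Lineage N,Lineage G),(Lineage U,Lineage X))),Lineage S).
Lineage U and Lineage X share a more recent common ancestor with each other than either does with Lineage H, so Lineage H is the least closely related of the three.

Lineage H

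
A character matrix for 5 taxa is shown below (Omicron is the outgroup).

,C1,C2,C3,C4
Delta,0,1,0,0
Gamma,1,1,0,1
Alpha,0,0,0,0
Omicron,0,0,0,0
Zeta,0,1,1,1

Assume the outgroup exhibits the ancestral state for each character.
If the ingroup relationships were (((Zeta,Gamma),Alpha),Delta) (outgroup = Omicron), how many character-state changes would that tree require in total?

5

Map each character onto (((Zeta,Gamma),Alpha),Delta) (rooted by Omicron) and count the minimum state changes it requires (Fitch parsimony):
C1: 1; C2: 2; C3: 1; C4: 1.
Total tree length = 5.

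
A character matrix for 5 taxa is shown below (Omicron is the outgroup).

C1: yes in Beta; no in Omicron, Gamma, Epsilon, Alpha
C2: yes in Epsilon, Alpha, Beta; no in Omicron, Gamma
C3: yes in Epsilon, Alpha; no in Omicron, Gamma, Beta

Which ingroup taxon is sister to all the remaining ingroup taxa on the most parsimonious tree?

The outgroup has state 'no' for every character, so 'yes' is the derived state throughout.
C1: derived state 'yes' in Beta only — an autapomorphy, so it tells us nothing about relationships among taxa.
C2 (derived state 'yes') is shared by Alpha, Beta, and Epsilon — a synapomorphy uniting that clade.
C3: derived state 'yes' in Alpha and Epsilon only — synapomorphy for {Alpha, Epsilon}.
Most parsimonious ingroup topology: (Gamma,((Epsilon,Alpha),Beta)).
Gamma is sister to the clade containing all other ingroup taxa, so it is the earliest-diverging (most basal) ingroup lineage.

Gamma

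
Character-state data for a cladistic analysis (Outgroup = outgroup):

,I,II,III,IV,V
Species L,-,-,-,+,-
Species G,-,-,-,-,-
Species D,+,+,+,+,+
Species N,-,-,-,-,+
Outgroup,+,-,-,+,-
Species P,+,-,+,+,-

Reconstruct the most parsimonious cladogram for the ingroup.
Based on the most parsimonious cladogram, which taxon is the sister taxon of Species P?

Species D

Character polarity is set by the outgroup: the derived state is whichever differs from the outgroup's state, so for I, IV the derived state is '-', and for the remaining characters it is '+'.
I: derived state '-' in Species G, Species L, and Species N only — synapomorphy for {Species G, Species L, Species N}.
II (derived state '+') is unique to Species D (autapomorphy; uninformative for grouping).
Only Species D and Species P show the derived state '+' for III, supporting them as a clade.
IV: derived state '-' in Species G and Species N only — synapomorphy for {Species G, Species N}.
V groups Species D and Species N, which is incompatible with the clades supported by the remaining characters; treating it as convergent (homoplasy) costs fewer steps than any alternative tree.
Most parsimonious ingroup topology: ((Species D,Species P),(Species L,(Species G,Species N))).
Species P and Species D form a cherry on this tree, so they are sister taxa.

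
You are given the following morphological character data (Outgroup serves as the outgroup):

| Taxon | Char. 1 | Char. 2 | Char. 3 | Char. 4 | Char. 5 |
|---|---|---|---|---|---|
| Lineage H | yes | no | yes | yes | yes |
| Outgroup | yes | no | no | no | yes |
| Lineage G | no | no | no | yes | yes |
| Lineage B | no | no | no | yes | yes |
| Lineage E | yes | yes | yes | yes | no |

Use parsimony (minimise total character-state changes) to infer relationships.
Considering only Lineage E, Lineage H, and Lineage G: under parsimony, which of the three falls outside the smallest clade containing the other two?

Character polarity is set by the outgroup: the derived state is whichever differs from the outgroup's state, so for Char. 1, Char. 5 the derived state is 'no', and for the remaining characters it is 'yes'.
Char. 1 (derived state 'no') is shared by Lineage B and Lineage G — a synapomorphy uniting that clade.
Char. 2: derived state 'yes' in Lineage E only — an autapomorphy, so it tells us nothing about relationships among taxa.
Char. 3: derived state 'yes' in Lineage E and Lineage H only — synapomorphy for {Lineage E, Lineage H}.
All ingroup taxa share the derived state 'yes' for Char. 4; it defines the ingroup but does not resolve relationships within it.
Char. 5: derived state 'no' in Lineage E only — an autapomorphy, so it tells us nothing about relationships among taxa.
Most parsimonious ingroup topology: ((Lineage E,Lineage H),(Lineage G,Lineage B)).
Lineage H and Lineage E share a more recent common ancestor with each other than either does with Lineage G, so Lineage G is the least closely related of the three.

Lineage G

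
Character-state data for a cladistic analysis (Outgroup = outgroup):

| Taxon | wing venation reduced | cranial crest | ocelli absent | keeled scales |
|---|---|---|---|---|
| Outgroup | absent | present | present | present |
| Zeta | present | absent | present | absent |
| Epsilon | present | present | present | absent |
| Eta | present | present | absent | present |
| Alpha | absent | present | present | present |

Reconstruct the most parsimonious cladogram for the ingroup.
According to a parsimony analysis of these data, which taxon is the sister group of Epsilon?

Character polarity is set by the outgroup: the derived state is whichever differs from the outgroup's state, so for cranial crest, ocelli absent, keeled scales the derived state is 'absent', and for the remaining characters it is 'present'.
Only Epsilon, Eta, and Zeta show the derived state 'present' for wing venation reduced, supporting them as a clade.
cranial crest: derived state 'absent' in Zeta only — an autapomorphy, so it tells us nothing about relationships among taxa.
ocelli absent (derived state 'absent') is unique to Eta (autapomorphy; uninformative for grouping).
keeled scales (derived state 'absent') is shared by Epsilon and Zeta — a synapomorphy uniting that clade.
Most parsimonious ingroup topology: (((Zeta,Epsilon),Eta),Alpha).
Epsilon and Zeta form a cherry on this tree, so they are sister taxa.

Zeta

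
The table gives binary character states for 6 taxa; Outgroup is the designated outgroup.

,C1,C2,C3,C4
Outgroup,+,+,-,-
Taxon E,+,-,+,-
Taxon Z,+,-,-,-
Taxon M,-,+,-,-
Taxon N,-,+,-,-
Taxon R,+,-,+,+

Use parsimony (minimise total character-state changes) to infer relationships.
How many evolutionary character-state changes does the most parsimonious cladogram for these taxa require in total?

4

Character polarity is set by the outgroup: the derived state is whichever differs from the outgroup's state, so for C1, C2 the derived state is '-', and for the remaining characters it is '+'.
Only Taxon M and Taxon N show the derived state '-' for C1, supporting them as a clade.
C2 (derived state '-') is shared by Taxon E, Taxon R, and Taxon Z — a synapomorphy uniting that clade.
Only Taxon E and Taxon R show the derived state '+' for C3, supporting them as a clade.
C4 (derived state '+') is unique to Taxon R (autapomorphy; uninformative for grouping).
Most parsimonious ingroup topology: (((Taxon E,Taxon R),Taxon Z),(Taxon M,Taxon N)).
Changes per character on this tree: C1: 1; C2: 1; C3: 1; C4: 1.
Total = 4.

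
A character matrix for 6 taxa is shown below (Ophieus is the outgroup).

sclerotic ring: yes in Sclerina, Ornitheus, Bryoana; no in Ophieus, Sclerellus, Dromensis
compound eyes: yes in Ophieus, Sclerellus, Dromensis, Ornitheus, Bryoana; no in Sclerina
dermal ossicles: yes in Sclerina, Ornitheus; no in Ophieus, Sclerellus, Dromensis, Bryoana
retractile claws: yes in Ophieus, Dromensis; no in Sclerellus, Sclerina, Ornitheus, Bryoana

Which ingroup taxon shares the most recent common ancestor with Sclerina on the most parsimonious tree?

Ornitheus

Character polarity is set by the outgroup: the derived state is whichever differs from the outgroup's state, so for compound eyes, retractile claws the derived state is 'no', and for the remaining characters it is 'yes'.
sclerotic ring: derived state 'yes' in Bryoana, Ornitheus, and Sclerina only — synapomorphy for {Bryoana, Ornitheus, Sclerina}.
compound eyes (derived state 'no') is unique to Sclerina (autapomorphy; uninformative for grouping).
Only Ornitheus and Sclerina show the derived state 'yes' for dermal ossicles, supporting them as a clade.
retractile claws (derived state 'no') is shared by Bryoana, Ornitheus, Sclerellus, and Sclerina — a synapomorphy uniting that clade.
Most parsimonious ingroup topology: ((Sclerellus,((Sclerina,Ornitheus),Bryoana)),Dromensis).
Sclerina and Ornitheus form a cherry on this tree, so they are sister taxa.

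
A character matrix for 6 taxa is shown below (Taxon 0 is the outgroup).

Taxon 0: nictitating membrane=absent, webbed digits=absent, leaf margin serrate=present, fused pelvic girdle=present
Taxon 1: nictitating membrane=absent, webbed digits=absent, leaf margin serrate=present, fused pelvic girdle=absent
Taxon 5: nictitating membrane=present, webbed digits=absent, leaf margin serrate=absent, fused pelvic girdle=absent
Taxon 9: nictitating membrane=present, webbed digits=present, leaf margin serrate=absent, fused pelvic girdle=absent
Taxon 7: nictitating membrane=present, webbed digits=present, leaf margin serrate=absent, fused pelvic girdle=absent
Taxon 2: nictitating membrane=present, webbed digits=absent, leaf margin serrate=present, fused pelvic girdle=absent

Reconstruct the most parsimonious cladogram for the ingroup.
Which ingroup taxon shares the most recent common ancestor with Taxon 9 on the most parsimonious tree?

Taxon 7

Character polarity is set by the outgroup: the derived state is whichever differs from the outgroup's state, so for leaf margin serrate, fused pelvic girdle the derived state is 'absent', and for the remaining characters it is 'present'.
nictitating membrane: derived state 'present' in Taxon 2, Taxon 5, Taxon 7, and Taxon 9 only — synapomorphy for {Taxon 2, Taxon 5, Taxon 7, Taxon 9}.
webbed digits (derived state 'present') is shared by Taxon 7 and Taxon 9 — a synapomorphy uniting that clade.
Only Taxon 5, Taxon 7, and Taxon 9 show the derived state 'absent' for leaf margin serrate, supporting them as a clade.
All ingroup taxa share the derived state 'absent' for fused pelvic girdle; it defines the ingroup but does not resolve relationships within it.
Most parsimonious ingroup topology: (Taxon 1,((Taxon 5,(Taxon 9,Taxon 7)),Taxon 2)).
Taxon 9 and Taxon 7 form a cherry on this tree, so they are sister taxa.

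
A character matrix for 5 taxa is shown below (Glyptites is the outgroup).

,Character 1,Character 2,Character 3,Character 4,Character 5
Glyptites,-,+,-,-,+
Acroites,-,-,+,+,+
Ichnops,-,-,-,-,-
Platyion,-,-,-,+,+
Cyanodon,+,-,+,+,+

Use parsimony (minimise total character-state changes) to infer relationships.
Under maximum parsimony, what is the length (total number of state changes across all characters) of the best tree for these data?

Character polarity is set by the outgroup: the derived state is whichever differs from the outgroup's state, so for Character 2, Character 5 the derived state is '-', and for the remaining characters it is '+'.
Character 1: derived state '+' in Cyanodon only — an autapomorphy, so it tells us nothing about relationships among taxa.
Character 2 (derived state '-') is shared by all ingroup taxa — unites the whole ingroup.
Character 3: derived state '+' in Acroites and Cyanodon only — synapomorphy for {Acroites, Cyanodon}.
Only Acroites, Cyanodon, and Platyion show the derived state '+' for Character 4, supporting them as a clade.
Character 5 (derived state '-') is unique to Ichnops (autapomorphy; uninformative for grouping).
Most parsimonious ingroup topology: (((Acroites,Cyanodon),Platyion),Ichnops).
Changes per character on this tree: Character 1: 1; Character 2: 1; Character 3: 1; Character 4: 1; Character 5: 1.
Total = 5.

5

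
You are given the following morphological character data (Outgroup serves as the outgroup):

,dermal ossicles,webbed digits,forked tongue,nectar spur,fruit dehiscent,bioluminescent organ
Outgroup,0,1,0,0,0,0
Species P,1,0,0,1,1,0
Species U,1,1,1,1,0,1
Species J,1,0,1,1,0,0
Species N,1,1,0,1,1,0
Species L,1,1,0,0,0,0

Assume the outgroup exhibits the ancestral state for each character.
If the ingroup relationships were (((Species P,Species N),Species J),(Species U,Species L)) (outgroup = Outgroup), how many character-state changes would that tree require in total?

9

Map each character onto (((Species P,Species N),Species J),(Species U,Species L)) (rooted by Outgroup) and count the minimum state changes it requires (Fitch parsimony):
dermal ossicles: 1; webbed digits: 2; forked tongue: 2; nectar spur: 2; fruit dehiscent: 1; bioluminescent organ: 1.
Total tree length = 9.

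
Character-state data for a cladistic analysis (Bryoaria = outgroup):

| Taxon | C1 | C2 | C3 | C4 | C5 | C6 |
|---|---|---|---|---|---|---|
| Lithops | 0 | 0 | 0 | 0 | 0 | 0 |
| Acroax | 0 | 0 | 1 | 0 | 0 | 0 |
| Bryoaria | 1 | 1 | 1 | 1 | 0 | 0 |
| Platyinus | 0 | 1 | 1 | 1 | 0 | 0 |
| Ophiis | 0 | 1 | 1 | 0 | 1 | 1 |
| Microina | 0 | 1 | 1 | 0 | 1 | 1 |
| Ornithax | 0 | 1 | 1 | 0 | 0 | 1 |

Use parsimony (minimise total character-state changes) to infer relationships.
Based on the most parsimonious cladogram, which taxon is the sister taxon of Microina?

Character polarity is set by the outgroup: the derived state is whichever differs from the outgroup's state, so for C1, C2, C3, C4 the derived state is '0', and for the remaining characters it is '1'.
C1 (derived state '0') is shared by all ingroup taxa — unites the whole ingroup.
C2 (derived state '0') is shared by Acroax and Lithops — a synapomorphy uniting that clade.
C3: derived state '0' in Lithops only — an autapomorphy, so it tells us nothing about relationships among taxa.
C4 (derived state '0') is shared by Acroax, Lithops, Microina, Ophiis, and Ornithax — a synapomorphy uniting that clade.
C5: derived state '1' in Microina and Ophiis only — synapomorphy for {Microina, Ophiis}.
C6: derived state '1' in Microina, Ophiis, and Ornithax only — synapomorphy for {Microina, Ophiis, Ornithax}.
Most parsimonious ingroup topology: (((Ornithax,(Ophiis,Microina)),(Lithops,Acroax)),Platyinus).
Microina and Ophiis form a cherry on this tree, so they are sister taxa.

Ophiis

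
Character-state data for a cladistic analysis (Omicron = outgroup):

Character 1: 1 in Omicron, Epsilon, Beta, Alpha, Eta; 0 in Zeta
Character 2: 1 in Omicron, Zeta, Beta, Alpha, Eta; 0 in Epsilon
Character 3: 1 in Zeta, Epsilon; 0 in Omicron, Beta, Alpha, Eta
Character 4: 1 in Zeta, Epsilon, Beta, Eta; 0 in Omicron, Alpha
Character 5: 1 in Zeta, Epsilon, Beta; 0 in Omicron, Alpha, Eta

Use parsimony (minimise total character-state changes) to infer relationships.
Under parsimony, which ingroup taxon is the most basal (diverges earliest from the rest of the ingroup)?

Alpha

Character polarity is set by the outgroup: the derived state is whichever differs from the outgroup's state, so for Character 1, Character 2 the derived state is '0', and for the remaining characters it is '1'.
Character 1 (derived state '0') is unique to Zeta (autapomorphy; uninformative for grouping).
Character 2: derived state '0' in Epsilon only — an autapomorphy, so it tells us nothing about relationships among taxa.
Character 3: derived state '1' in Epsilon and Zeta only — synapomorphy for {Epsilon, Zeta}.
Character 4 (derived state '1') is shared by Beta, Epsilon, Eta, and Zeta — a synapomorphy uniting that clade.
Character 5 (derived state '1') is shared by Beta, Epsilon, and Zeta — a synapomorphy uniting that clade.
Most parsimonious ingroup topology: ((((Zeta,Epsilon),Beta),Eta),Alpha).
Alpha is sister to the clade containing all other ingroup taxa, so it is the earliest-diverging (most basal) ingroup lineage.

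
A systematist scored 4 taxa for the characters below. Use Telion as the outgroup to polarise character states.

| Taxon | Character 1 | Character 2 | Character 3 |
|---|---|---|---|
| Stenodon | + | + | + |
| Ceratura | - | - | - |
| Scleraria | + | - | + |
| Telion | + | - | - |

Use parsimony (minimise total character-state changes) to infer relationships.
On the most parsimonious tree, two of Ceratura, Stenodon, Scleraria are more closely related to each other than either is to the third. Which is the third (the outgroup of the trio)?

Character polarity is set by the outgroup: the derived state is whichever differs from the outgroup's state, so for Character 1 the derived state is '-', and for the remaining characters it is '+'.
Character 1: derived state '-' in Ceratura only — an autapomorphy, so it tells us nothing about relationships among taxa.
Character 2: derived state '+' in Stenodon only — an autapomorphy, so it tells us nothing about relationships among taxa.
Only Scleraria and Stenodon show the derived state '+' for Character 3, supporting them as a clade.
Most parsimonious ingroup topology: ((Stenodon,Scleraria),Ceratura).
Stenodon and Scleraria share a more recent common ancestor with each other than either does with Ceratura, so Ceratura is the least closely related of the three.

Ceratura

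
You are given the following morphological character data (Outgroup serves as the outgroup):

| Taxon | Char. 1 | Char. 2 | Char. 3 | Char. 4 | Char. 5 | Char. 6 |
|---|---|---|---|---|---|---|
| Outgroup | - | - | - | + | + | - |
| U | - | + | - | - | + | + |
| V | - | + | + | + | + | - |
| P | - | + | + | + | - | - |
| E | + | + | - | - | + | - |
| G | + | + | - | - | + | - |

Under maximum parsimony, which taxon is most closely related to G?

E

Character polarity is set by the outgroup: the derived state is whichever differs from the outgroup's state, so for Char. 4, Char. 5 the derived state is '-', and for the remaining characters it is '+'.
Only E and G show the derived state '+' for Char. 1, supporting them as a clade.
All ingroup taxa share the derived state '+' for Char. 2; it defines the ingroup but does not resolve relationships within it.
Char. 3 (derived state '+') is shared by P and V — a synapomorphy uniting that clade.
Only E, G, and U show the derived state '-' for Char. 4, supporting them as a clade.
Char. 5 (derived state '-') is unique to P (autapomorphy; uninformative for grouping).
Char. 6: derived state '+' in U only — an autapomorphy, so it tells us nothing about relationships among taxa.
Most parsimonious ingroup topology: ((U,(E,G)),(V,P)).
G and E form a cherry on this tree, so they are sister taxa.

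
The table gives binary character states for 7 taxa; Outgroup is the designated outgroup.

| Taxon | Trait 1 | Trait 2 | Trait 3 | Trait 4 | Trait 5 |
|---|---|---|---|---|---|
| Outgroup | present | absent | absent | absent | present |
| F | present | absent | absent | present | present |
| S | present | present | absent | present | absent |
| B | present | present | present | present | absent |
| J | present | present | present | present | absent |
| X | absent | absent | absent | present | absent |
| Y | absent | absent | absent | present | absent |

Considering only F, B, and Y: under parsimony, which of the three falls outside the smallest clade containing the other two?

Character polarity is set by the outgroup: the derived state is whichever differs from the outgroup's state, so for Trait 1, Trait 5 the derived state is 'absent', and for the remaining characters it is 'present'.
Trait 1 (derived state 'absent') is shared by X and Y — a synapomorphy uniting that clade.
Trait 2: derived state 'present' in B, J, and S only — synapomorphy for {B, J, S}.
Only B and J show the derived state 'present' for Trait 3, supporting them as a clade.
Trait 4 (derived state 'present') is shared by all ingroup taxa — unites the whole ingroup.
Trait 5: derived state 'absent' in B, J, S, X, and Y only — synapomorphy for {B, J, S, X, Y}.
Most parsimonious ingroup topology: (F,((S,(B,J)),(X,Y))).
Y and B share a more recent common ancestor with each other than either does with F, so F is the least closely related of the three.

F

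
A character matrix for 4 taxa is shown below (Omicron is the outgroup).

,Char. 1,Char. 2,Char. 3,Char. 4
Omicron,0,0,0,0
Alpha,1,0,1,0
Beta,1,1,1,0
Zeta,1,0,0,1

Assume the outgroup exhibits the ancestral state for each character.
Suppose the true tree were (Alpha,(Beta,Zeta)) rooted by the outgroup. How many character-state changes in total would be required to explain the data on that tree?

Map each character onto (Alpha,(Beta,Zeta)) (rooted by Omicron) and count the minimum state changes it requires (Fitch parsimony):
Char. 1: 1; Char. 2: 1; Char. 3: 2; Char. 4: 1.
Total tree length = 5.

5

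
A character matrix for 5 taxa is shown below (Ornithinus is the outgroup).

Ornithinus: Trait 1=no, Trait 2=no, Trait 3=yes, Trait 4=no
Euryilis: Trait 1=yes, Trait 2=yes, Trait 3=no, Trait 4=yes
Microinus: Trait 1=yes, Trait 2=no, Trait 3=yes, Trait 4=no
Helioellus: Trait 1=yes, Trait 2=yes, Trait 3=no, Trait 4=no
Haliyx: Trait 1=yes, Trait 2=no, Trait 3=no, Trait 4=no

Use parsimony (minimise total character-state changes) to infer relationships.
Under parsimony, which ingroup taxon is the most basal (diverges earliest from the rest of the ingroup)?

Microinus

Character polarity is set by the outgroup: the derived state is whichever differs from the outgroup's state, so for Trait 3 the derived state is 'no', and for the remaining characters it is 'yes'.
Trait 1 (derived state 'yes') is shared by all ingroup taxa — unites the whole ingroup.
Trait 2 (derived state 'yes') is shared by Euryilis and Helioellus — a synapomorphy uniting that clade.
Only Euryilis, Haliyx, and Helioellus show the derived state 'no' for Trait 3, supporting them as a clade.
Trait 4: derived state 'yes' in Euryilis only — an autapomorphy, so it tells us nothing about relationships among taxa.
Most parsimonious ingroup topology: (((Euryilis,Helioellus),Haliyx),Microinus).
Microinus is sister to the clade containing all other ingroup taxa, so it is the earliest-diverging (most basal) ingroup lineage.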